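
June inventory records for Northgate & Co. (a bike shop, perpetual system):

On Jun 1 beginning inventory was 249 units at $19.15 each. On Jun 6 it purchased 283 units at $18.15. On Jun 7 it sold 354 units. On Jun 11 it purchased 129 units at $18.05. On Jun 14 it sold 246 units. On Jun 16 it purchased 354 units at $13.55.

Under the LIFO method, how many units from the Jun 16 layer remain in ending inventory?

Jun 7, 354 sold [LIFO — newest first]: 283 @ $18.15 + 71 @ $19.15 = $6,496.10
Jun 14, 246 sold [LIFO — newest first]: 129 @ $18.05 + 117 @ $19.15 = $4,569.00
Total COGS = $6,496.10 + $4,569.00 = $11,065.10
Ending inventory: 61 @ $19.15 + 354 @ $13.55 = $5,964.85

354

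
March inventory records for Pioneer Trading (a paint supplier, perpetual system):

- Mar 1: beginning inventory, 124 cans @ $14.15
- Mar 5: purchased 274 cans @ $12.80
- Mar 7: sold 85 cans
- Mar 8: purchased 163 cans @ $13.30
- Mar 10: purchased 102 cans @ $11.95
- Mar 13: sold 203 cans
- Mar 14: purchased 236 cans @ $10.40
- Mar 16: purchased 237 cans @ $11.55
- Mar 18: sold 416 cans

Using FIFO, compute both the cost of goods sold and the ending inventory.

COGS = $9,075.00; ending inventory = $4,765.35

Mar 7, 85 sold [FIFO — oldest first]: 85 @ $14.15 = $1,202.75
Mar 13, 203 sold [FIFO — oldest first]: 39 @ $14.15 + 164 @ $12.80 = $2,651.05
Mar 18, 416 sold [FIFO — oldest first]: 110 @ $12.80 + 163 @ $13.30 + 102 @ $11.95 + 41 @ $10.40 = $5,221.20
Total COGS = $1,202.75 + $2,651.05 + $5,221.20 = $9,075.00
Ending inventory: 195 @ $10.40 + 237 @ $11.55 = $4,765.35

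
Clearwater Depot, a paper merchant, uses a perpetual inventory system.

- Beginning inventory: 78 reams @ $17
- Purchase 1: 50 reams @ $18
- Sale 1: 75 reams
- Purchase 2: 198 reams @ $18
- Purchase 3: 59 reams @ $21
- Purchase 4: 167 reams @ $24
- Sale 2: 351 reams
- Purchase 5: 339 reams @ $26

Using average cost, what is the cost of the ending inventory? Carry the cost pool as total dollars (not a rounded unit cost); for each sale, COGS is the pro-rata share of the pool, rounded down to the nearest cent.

Ending inventory = $11,384.91

After Beginning: 78 on hand, pool $1,326.00 (≈ $17.0000 each)
After Purchase 1: 128 on hand, pool $2,226.00 (≈ $17.3906 each)
Sale 1, sell 75: 75/128 × $2,226.00 → $1,304.29
After Purchase 2: 251 on hand, pool $4,485.71 (≈ $17.8714 each)
After Purchase 3: 310 on hand, pool $5,724.71 (≈ $18.4668 each)
After Purchase 4: 477 on hand, pool $9,732.71 (≈ $20.4040 each)
Sale 2, sell 351: 351/477 × $9,732.71 → $7,161.80
After Purchase 5: 465 on hand, pool $11,384.91 (≈ $24.4837 each)
Total COGS = $1,304.29 + $7,161.80 = $8,466.09
Ending inventory (cost pool remaining) = $11,384.91
Check: goods available $19,851.00 = COGS $8,466.09 + ending $11,384.91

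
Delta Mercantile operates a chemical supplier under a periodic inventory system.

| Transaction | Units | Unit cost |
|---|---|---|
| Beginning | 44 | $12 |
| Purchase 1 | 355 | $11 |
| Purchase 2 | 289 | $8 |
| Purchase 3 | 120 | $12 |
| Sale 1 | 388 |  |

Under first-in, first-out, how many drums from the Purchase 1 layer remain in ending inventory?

Sale 1 (388) [FIFO — oldest first]: 44 @ $12 + 344 @ $11 = $4,312
Ending inventory: 11 @ $11 + 289 @ $8 + 120 @ $12 = $3,873

11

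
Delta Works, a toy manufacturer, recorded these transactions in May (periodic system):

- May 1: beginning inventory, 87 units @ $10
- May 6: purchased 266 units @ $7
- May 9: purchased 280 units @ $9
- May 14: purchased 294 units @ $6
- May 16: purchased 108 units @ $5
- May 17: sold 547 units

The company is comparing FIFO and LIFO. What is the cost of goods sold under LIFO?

COGS = $3,609

FIFO COGS: 87 @ $10 + 266 @ $7 + 194 @ $9 = $4,478
LIFO COGS: 108 @ $5 + 294 @ $6 + 145 @ $9 = $3,609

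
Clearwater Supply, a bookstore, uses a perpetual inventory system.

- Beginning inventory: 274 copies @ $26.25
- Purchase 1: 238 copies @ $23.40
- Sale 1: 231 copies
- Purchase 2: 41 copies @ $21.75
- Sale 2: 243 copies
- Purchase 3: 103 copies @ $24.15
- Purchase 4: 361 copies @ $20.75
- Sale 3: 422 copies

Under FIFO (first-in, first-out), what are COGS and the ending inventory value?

Sale 1 (231) [FIFO — oldest first]: 231 @ $26.25 = $6,063.75
Sale 2 (243) [FIFO — oldest first]: 43 @ $26.25 + 200 @ $23.40 = $5,808.75
Sale 3 (422) [FIFO — oldest first]: 38 @ $23.40 + 41 @ $21.75 + 103 @ $24.15 + 240 @ $20.75 = $9,248.40
Total COGS = $6,063.75 + $5,808.75 + $9,248.40 = $21,120.90
Ending inventory: 121 @ $20.75 = $2,510.75
Check: goods available $23,631.65 = COGS $21,120.90 + ending $2,510.75

COGS = $21,120.90; ending inventory = $2,510.75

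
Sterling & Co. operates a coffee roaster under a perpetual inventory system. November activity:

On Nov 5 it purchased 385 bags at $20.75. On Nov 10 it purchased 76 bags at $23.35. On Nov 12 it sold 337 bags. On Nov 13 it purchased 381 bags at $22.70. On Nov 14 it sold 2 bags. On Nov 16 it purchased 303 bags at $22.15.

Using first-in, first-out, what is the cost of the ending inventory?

Ending inventory = $18,089.25

Nov 12, 337 sold [FIFO — oldest first]: 337 @ $20.75 = $6,992.75
Nov 14, 2 sold [FIFO — oldest first]: 2 @ $20.75 = $41.50
Total COGS = $6,992.75 + $41.50 = $7,034.25
Ending inventory: 46 @ $20.75 + 76 @ $23.35 + 381 @ $22.70 + 303 @ $22.15 = $18,089.25
Check: goods available $25,123.50 = COGS $7,034.25 + ending $18,089.25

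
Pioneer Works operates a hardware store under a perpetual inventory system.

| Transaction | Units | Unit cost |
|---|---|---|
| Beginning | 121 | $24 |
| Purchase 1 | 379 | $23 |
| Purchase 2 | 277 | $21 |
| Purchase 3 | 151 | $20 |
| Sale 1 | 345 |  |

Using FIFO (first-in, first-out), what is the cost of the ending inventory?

Sale 1 (345) [FIFO — oldest first]: 121 @ $24 + 224 @ $23 = $8,056
Ending inventory: 155 @ $23 + 277 @ $21 + 151 @ $20 = $12,402
Check: goods available $20,458 = COGS $8,056 + ending $12,402

Ending inventory = $12,402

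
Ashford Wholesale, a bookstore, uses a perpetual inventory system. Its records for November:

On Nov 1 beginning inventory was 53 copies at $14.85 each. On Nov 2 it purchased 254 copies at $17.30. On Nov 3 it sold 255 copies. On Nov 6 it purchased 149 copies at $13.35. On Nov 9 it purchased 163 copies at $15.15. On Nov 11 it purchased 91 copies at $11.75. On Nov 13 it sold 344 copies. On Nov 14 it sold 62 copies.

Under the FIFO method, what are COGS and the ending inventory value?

COGS = $10,133.35; ending inventory = $575.75

Nov 3, 255 sold [FIFO — oldest first]: 53 @ $14.85 + 202 @ $17.30 = $4,281.65
Nov 13, 344 sold [FIFO — oldest first]: 52 @ $17.30 + 149 @ $13.35 + 143 @ $15.15 = $5,055.20
Nov 14, 62 sold [FIFO — oldest first]: 20 @ $15.15 + 42 @ $11.75 = $796.50
Total COGS = $4,281.65 + $5,055.20 + $796.50 = $10,133.35
Ending inventory: 49 @ $11.75 = $575.75
Check: goods available $10,709.10 = COGS $10,133.35 + ending $575.75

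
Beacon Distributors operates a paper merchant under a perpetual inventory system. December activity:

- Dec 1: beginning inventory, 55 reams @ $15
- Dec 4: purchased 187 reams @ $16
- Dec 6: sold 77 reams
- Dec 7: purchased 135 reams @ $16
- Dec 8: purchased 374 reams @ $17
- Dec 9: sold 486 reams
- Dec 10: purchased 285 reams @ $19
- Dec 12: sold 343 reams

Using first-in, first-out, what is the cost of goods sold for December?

Dec 6, 77 sold [FIFO — oldest first]: 55 @ $15 + 22 @ $16 = $1,177
Dec 9, 486 sold [FIFO — oldest first]: 165 @ $16 + 135 @ $16 + 186 @ $17 = $7,962
Dec 12, 343 sold [FIFO — oldest first]: 188 @ $17 + 155 @ $19 = $6,141
Total COGS = $1,177 + $7,962 + $6,141 = $15,280
Ending inventory: 130 @ $19 = $2,470

COGS = $15,280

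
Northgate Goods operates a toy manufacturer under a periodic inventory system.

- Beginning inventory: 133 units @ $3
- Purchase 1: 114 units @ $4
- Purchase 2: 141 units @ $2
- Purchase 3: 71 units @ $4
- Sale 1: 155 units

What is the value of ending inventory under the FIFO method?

Ending inventory = $934

Sale 1 (155) [FIFO — oldest first]: 133 @ $3 + 22 @ $4 = $487
Ending inventory: 92 @ $4 + 141 @ $2 + 71 @ $4 = $934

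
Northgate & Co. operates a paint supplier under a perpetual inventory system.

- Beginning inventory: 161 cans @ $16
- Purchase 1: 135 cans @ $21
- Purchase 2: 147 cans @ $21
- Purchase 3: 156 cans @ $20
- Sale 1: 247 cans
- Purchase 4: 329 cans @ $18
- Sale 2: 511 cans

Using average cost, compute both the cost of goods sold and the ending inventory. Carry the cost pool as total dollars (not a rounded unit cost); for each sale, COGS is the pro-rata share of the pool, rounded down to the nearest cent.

COGS = $14,357.36; ending inventory = $3,182.64

After Beginning: 161 on hand, pool $2,576.00 (≈ $16.0000 each)
After Purchase 1: 296 on hand, pool $5,411.00 (≈ $18.2804 each)
After Purchase 2: 443 on hand, pool $8,498.00 (≈ $19.1828 each)
After Purchase 3: 599 on hand, pool $11,618.00 (≈ $19.3957 each)
Sale 1, sell 247: 247/599 × $11,618.00 → $4,790.72
After Purchase 4: 681 on hand, pool $12,749.28 (≈ $18.7214 each)
Sale 2, sell 511: 511/681 × $12,749.28 → $9,566.64
Total COGS = $4,790.72 + $9,566.64 = $14,357.36
Ending inventory (cost pool remaining) = $3,182.64
Check: goods available $17,540.00 = COGS $14,357.36 + ending $3,182.64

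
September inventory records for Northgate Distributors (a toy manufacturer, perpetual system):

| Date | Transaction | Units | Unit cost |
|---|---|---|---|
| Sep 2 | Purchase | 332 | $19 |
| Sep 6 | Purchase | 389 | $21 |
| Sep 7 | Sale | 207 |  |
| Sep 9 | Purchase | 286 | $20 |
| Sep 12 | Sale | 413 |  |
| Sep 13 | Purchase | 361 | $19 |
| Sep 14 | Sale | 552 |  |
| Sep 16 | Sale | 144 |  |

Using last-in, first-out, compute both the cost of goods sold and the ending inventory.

COGS = $26,068; ending inventory = $988

Sep 7, 207 sold [LIFO — newest first]: 207 @ $21 = $4,347
Sep 12, 413 sold [LIFO — newest first]: 286 @ $20 + 127 @ $21 = $8,387
Sep 14, 552 sold [LIFO — newest first]: 361 @ $19 + 55 @ $21 + 136 @ $19 = $10,598
Sep 16, 144 sold [LIFO — newest first]: 144 @ $19 = $2,736
Total COGS = $4,347 + $8,387 + $10,598 + $2,736 = $26,068
Ending inventory: 52 @ $19 = $988
Check: goods available $27,056 = COGS $26,068 + ending $988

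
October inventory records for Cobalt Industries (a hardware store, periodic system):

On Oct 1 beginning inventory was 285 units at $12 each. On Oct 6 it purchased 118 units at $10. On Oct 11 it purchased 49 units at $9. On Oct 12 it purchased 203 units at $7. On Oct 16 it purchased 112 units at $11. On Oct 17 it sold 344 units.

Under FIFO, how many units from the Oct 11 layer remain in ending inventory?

Oct 17, 344 sold [FIFO — oldest first]: 285 @ $12 + 59 @ $10 = $4,010
Ending inventory: 59 @ $10 + 49 @ $9 + 203 @ $7 + 112 @ $11 = $3,684

49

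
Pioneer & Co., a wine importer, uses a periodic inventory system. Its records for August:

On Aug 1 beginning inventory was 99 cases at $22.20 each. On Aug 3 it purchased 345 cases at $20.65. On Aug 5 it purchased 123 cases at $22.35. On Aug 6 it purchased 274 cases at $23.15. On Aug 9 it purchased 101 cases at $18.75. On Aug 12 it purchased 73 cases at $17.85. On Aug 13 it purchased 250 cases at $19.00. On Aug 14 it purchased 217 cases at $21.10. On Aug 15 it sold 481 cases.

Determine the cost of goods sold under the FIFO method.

COGS = $10,149.00

Aug 15, 481 sold [FIFO — oldest first]: 99 @ $22.20 + 345 @ $20.65 + 37 @ $22.35 = $10,149.00
Ending inventory: 86 @ $22.35 + 274 @ $23.15 + 101 @ $18.75 + 73 @ $17.85 + 250 @ $19.00 + 217 @ $21.10 = $20,790.70
Check: goods available $30,939.70 = COGS $10,149.00 + ending $20,790.70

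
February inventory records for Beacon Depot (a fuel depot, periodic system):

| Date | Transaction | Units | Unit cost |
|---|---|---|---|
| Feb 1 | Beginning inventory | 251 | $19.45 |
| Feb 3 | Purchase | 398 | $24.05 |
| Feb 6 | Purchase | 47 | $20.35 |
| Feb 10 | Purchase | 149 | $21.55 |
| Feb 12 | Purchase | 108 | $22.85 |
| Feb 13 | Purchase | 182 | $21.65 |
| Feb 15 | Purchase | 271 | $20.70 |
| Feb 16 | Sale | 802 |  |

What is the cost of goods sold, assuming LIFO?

COGS = $17,267.45

Feb 16, 802 sold [LIFO — newest first]: 271 @ $20.70 + 182 @ $21.65 + 108 @ $22.85 + 149 @ $21.55 + 47 @ $20.35 + 45 @ $24.05 = $17,267.45
Ending inventory: 251 @ $19.45 + 353 @ $24.05 = $13,371.60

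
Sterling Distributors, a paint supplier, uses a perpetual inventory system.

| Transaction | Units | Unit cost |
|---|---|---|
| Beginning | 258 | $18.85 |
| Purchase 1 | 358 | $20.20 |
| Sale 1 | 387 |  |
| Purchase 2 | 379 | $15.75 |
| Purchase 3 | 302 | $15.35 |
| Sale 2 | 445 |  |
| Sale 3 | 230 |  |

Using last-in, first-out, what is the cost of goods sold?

COGS = $18,288.70

Sale 1 (387) [LIFO — newest first]: 358 @ $20.20 + 29 @ $18.85 = $7,778.25
Sale 2 (445) [LIFO — newest first]: 302 @ $15.35 + 143 @ $15.75 = $6,887.95
Sale 3 (230) [LIFO — newest first]: 230 @ $15.75 = $3,622.50
Total COGS = $7,778.25 + $6,887.95 + $3,622.50 = $18,288.70
Ending inventory: 229 @ $18.85 + 6 @ $15.75 = $4,411.15
Check: goods available $22,699.85 = COGS $18,288.70 + ending $4,411.15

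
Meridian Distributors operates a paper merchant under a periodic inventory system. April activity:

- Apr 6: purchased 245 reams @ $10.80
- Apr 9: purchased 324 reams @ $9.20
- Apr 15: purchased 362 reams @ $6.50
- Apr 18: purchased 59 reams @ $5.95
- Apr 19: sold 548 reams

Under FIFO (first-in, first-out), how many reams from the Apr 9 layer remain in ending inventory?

Apr 19, 548 sold [FIFO — oldest first]: 245 @ $10.80 + 303 @ $9.20 = $5,433.60
Ending inventory: 21 @ $9.20 + 362 @ $6.50 + 59 @ $5.95 = $2,897.25
Check: goods available $8,330.85 = COGS $5,433.60 + ending $2,897.25

21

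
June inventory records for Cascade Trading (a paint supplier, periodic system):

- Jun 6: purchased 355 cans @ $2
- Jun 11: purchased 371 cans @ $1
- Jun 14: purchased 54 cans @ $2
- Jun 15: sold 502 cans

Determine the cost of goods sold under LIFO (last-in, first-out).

COGS = $633

Jun 15, 502 sold [LIFO — newest first]: 54 @ $2 + 371 @ $1 + 77 @ $2 = $633
Ending inventory: 278 @ $2 = $556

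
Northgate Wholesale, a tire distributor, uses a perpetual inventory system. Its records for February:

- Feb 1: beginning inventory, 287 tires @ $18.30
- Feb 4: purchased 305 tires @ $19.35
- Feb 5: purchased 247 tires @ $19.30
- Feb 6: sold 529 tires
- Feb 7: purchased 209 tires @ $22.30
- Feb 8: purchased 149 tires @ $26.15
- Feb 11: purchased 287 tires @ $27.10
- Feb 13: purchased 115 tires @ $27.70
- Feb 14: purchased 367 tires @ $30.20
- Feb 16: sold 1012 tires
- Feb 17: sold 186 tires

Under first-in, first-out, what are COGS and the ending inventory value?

COGS = $39,306.80; ending inventory = $7,217.80

Feb 6, 529 sold [FIFO — oldest first]: 287 @ $18.30 + 242 @ $19.35 = $9,934.80
Feb 16, 1012 sold [FIFO — oldest first]: 63 @ $19.35 + 247 @ $19.30 + 209 @ $22.30 + 149 @ $26.15 + 287 @ $27.10 + 57 @ $27.70 = $23,899.80
Feb 17, 186 sold [FIFO — oldest first]: 58 @ $27.70 + 128 @ $30.20 = $5,472.20
Total COGS = $9,934.80 + $23,899.80 + $5,472.20 = $39,306.80
Ending inventory: 239 @ $30.20 = $7,217.80
Check: goods available $46,524.60 = COGS $39,306.80 + ending $7,217.80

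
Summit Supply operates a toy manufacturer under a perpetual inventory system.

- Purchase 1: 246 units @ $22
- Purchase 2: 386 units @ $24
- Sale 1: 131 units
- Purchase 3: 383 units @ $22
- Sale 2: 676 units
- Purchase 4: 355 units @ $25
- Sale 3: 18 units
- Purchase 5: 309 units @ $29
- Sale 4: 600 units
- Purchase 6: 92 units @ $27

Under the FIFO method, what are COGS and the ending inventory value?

COGS = $33,572; ending inventory = $9,850

Sale 1 (131) [FIFO — oldest first]: 131 @ $22 = $2,882
Sale 2 (676) [FIFO — oldest first]: 115 @ $22 + 386 @ $24 + 175 @ $22 = $15,644
Sale 3 (18) [FIFO — oldest first]: 18 @ $22 = $396
Sale 4 (600) [FIFO — oldest first]: 190 @ $22 + 355 @ $25 + 55 @ $29 = $14,650
Total COGS = $2,882 + $15,644 + $396 + $14,650 = $33,572
Ending inventory: 254 @ $29 + 92 @ $27 = $9,850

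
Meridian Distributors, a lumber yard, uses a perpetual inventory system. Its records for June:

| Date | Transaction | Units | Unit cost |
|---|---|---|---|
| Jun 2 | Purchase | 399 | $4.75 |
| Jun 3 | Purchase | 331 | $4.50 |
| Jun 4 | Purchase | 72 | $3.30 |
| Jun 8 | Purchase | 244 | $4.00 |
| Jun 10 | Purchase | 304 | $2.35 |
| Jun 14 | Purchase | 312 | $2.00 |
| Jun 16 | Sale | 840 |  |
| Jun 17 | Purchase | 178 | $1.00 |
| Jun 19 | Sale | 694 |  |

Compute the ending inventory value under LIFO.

Ending inventory = $1,453.50

Jun 16, 840 sold [LIFO — newest first]: 312 @ $2.00 + 304 @ $2.35 + 224 @ $4.00 = $2,234.40
Jun 19, 694 sold [LIFO — newest first]: 178 @ $1.00 + 20 @ $4.00 + 72 @ $3.30 + 331 @ $4.50 + 93 @ $4.75 = $2,426.85
Total COGS = $2,234.40 + $2,426.85 = $4,661.25
Ending inventory: 306 @ $4.75 = $1,453.50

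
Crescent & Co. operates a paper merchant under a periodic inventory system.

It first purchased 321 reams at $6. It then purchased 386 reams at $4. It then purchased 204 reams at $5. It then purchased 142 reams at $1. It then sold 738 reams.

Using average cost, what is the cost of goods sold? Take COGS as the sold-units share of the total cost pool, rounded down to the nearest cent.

COGS = $3,246.35

Sale 1, sell 738: 738/1053 × $4,632.00 → $3,246.35
Ending inventory (cost pool remaining) = $1,385.65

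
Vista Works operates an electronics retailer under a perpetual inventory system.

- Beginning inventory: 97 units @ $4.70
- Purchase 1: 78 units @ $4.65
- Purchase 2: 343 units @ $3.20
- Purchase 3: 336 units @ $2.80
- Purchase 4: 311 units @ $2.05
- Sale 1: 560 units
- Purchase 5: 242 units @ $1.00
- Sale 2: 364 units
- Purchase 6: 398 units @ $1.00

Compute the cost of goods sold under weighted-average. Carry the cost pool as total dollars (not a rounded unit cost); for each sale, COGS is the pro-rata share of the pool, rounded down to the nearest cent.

After Beginning: 97 on hand, pool $455.90 (≈ $4.7000 each)
After Purchase 1: 175 on hand, pool $818.60 (≈ $4.6777 each)
After Purchase 2: 518 on hand, pool $1,916.20 (≈ $3.6992 each)
After Purchase 3: 854 on hand, pool $2,857.00 (≈ $3.3454 each)
After Purchase 4: 1165 on hand, pool $3,494.55 (≈ $2.9996 each)
Sale 1, sell 560: 560/1165 × $3,494.55 → $1,679.78
After Purchase 5: 847 on hand, pool $2,056.77 (≈ $2.4283 each)
Sale 2, sell 364: 364/847 × $2,056.77 → $883.90
After Purchase 6: 881 on hand, pool $1,570.87 (≈ $1.7831 each)
Total COGS = $1,679.78 + $883.90 = $2,563.68
Ending inventory (cost pool remaining) = $1,570.87

COGS = $2,563.68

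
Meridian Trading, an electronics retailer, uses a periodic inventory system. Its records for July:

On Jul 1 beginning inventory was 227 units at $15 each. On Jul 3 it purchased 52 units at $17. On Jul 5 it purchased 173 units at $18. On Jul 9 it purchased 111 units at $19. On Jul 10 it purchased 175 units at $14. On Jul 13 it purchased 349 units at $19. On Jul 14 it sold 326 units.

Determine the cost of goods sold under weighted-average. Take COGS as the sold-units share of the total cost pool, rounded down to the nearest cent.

COGS = $5,576.18

Jul 14, sell 326: 326/1087 × $18,593.00 → $5,576.18
Ending inventory (cost pool remaining) = $13,016.82
Check: goods available $18,593.00 = COGS $5,576.18 + ending $13,016.82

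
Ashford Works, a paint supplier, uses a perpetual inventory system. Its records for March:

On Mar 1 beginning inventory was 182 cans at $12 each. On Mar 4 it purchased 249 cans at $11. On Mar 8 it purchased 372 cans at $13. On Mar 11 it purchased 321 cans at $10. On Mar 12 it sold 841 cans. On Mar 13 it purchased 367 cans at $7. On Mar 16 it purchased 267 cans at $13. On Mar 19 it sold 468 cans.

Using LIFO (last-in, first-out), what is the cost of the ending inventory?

Mar 12, 841 sold [LIFO — newest first]: 321 @ $10 + 372 @ $13 + 148 @ $11 = $9,674
Mar 19, 468 sold [LIFO — newest first]: 267 @ $13 + 201 @ $7 = $4,878
Total COGS = $9,674 + $4,878 = $14,552
Ending inventory: 182 @ $12 + 101 @ $11 + 166 @ $7 = $4,457
Check: goods available $19,009 = COGS $14,552 + ending $4,457

Ending inventory = $4,457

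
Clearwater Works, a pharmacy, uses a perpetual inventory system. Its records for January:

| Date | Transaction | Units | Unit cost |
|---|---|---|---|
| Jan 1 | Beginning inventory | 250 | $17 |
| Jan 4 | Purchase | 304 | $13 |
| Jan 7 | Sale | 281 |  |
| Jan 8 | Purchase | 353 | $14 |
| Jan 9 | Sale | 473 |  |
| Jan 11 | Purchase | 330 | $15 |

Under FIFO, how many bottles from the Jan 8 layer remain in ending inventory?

153

Jan 7, 281 sold [FIFO — oldest first]: 250 @ $17 + 31 @ $13 = $4,653
Jan 9, 473 sold [FIFO — oldest first]: 273 @ $13 + 200 @ $14 = $6,349
Total COGS = $4,653 + $6,349 = $11,002
Ending inventory: 153 @ $14 + 330 @ $15 = $7,092
Check: goods available $18,094 = COGS $11,002 + ending $7,092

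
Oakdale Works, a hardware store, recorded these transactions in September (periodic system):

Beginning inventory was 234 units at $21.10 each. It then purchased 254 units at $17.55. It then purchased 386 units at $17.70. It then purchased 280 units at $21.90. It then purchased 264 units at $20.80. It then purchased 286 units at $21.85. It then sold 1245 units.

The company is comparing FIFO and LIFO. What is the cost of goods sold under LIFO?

COGS = $25,213.45

FIFO COGS: 234 @ $21.10 + 254 @ $17.55 + 386 @ $17.70 + 280 @ $21.90 + 91 @ $20.80 = $24,252.10
LIFO COGS: 286 @ $21.85 + 264 @ $20.80 + 280 @ $21.90 + 386 @ $17.70 + 29 @ $17.55 = $25,213.45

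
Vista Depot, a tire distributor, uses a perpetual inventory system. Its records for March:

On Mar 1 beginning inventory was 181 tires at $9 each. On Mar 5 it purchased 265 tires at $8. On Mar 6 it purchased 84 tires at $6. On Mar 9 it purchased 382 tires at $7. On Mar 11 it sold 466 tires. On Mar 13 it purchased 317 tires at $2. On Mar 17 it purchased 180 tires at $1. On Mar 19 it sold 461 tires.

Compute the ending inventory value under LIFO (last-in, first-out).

Mar 11, 466 sold [LIFO — newest first]: 382 @ $7 + 84 @ $6 = $3,178
Mar 19, 461 sold [LIFO — newest first]: 180 @ $1 + 281 @ $2 = $742
Total COGS = $3,178 + $742 = $3,920
Ending inventory: 181 @ $9 + 265 @ $8 + 36 @ $2 = $3,821
Check: goods available $7,741 = COGS $3,920 + ending $3,821

Ending inventory = $3,821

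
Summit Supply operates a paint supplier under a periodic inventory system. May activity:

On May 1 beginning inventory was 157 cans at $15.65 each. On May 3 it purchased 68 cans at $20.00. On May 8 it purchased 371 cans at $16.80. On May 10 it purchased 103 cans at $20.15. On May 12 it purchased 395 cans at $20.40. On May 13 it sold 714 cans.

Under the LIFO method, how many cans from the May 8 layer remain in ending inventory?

May 13, 714 sold [LIFO — newest first]: 395 @ $20.40 + 103 @ $20.15 + 216 @ $16.80 = $13,762.25
Ending inventory: 157 @ $15.65 + 68 @ $20.00 + 155 @ $16.80 = $6,421.05
Check: goods available $20,183.30 = COGS $13,762.25 + ending $6,421.05

155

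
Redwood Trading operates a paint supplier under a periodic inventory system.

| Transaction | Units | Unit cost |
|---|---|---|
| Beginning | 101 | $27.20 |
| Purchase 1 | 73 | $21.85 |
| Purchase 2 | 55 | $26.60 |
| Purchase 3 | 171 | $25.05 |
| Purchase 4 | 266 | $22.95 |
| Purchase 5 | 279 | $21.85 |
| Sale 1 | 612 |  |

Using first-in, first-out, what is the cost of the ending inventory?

Sale 1 (612) [FIFO — oldest first]: 101 @ $27.20 + 73 @ $21.85 + 55 @ $26.60 + 171 @ $25.05 + 212 @ $22.95 = $14,954.20
Ending inventory: 54 @ $22.95 + 279 @ $21.85 = $7,335.45
Check: goods available $22,289.65 = COGS $14,954.20 + ending $7,335.45

Ending inventory = $7,335.45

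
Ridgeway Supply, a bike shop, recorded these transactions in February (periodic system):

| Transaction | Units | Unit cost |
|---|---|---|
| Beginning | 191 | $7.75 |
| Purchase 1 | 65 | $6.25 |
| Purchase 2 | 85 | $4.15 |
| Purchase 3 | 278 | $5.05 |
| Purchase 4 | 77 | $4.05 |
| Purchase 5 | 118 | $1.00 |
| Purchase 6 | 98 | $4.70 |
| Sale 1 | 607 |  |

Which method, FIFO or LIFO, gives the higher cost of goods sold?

FIFO

FIFO COGS: 191 @ $7.75 + 65 @ $6.25 + 85 @ $4.15 + 266 @ $5.05 = $3,582.55
LIFO COGS: 98 @ $4.70 + 118 @ $1.00 + 77 @ $4.05 + 278 @ $5.05 + 36 @ $4.15 = $2,443.75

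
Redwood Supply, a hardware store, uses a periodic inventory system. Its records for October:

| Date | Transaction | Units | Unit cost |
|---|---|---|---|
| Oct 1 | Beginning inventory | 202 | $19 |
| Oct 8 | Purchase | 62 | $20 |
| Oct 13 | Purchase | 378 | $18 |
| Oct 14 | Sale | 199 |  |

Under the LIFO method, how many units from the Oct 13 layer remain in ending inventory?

Oct 14, 199 sold [LIFO — newest first]: 199 @ $18 = $3,582
Ending inventory: 202 @ $19 + 62 @ $20 + 179 @ $18 = $8,300
Check: goods available $11,882 = COGS $3,582 + ending $8,300

179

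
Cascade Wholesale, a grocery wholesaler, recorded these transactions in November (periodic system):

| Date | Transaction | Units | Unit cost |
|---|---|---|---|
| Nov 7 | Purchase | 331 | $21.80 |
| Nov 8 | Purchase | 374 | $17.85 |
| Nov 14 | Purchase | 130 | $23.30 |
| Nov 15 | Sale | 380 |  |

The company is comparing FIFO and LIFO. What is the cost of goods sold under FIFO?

COGS = $8,090.45

FIFO COGS: 331 @ $21.80 + 49 @ $17.85 = $8,090.45
LIFO COGS: 130 @ $23.30 + 250 @ $17.85 = $7,491.50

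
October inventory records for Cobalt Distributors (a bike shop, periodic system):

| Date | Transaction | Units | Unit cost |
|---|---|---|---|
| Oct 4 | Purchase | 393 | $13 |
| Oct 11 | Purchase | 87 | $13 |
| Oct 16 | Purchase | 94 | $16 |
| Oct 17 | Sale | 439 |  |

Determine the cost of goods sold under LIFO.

COGS = $5,989

Oct 17, 439 sold [LIFO — newest first]: 94 @ $16 + 87 @ $13 + 258 @ $13 = $5,989
Ending inventory: 135 @ $13 = $1,755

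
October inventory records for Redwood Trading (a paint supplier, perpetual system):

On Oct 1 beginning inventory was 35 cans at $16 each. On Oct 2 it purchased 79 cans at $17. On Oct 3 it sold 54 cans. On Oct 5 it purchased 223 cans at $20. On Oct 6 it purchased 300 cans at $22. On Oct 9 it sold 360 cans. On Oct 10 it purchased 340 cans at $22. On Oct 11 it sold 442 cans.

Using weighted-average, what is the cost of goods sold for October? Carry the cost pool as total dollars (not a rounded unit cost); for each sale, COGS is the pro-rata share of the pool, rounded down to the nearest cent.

COGS = $17,843.84

After Oct 1: 35 on hand, pool $560.00 (≈ $16.0000 each)
After Oct 2: 114 on hand, pool $1,903.00 (≈ $16.6930 each)
Oct 3, sell 54: 54/114 × $1,903.00 → $901.42
After Oct 5: 283 on hand, pool $5,461.58 (≈ $19.2989 each)
After Oct 6: 583 on hand, pool $12,061.58 (≈ $20.6888 each)
Oct 9, sell 360: 360/583 × $12,061.58 → $7,447.97
After Oct 10: 563 on hand, pool $12,093.61 (≈ $21.4807 each)
Oct 11, sell 442: 442/563 × $12,093.61 → $9,494.45
Total COGS = $901.42 + $7,447.97 + $9,494.45 = $17,843.84
Ending inventory (cost pool remaining) = $2,599.16
Check: goods available $20,443.00 = COGS $17,843.84 + ending $2,599.16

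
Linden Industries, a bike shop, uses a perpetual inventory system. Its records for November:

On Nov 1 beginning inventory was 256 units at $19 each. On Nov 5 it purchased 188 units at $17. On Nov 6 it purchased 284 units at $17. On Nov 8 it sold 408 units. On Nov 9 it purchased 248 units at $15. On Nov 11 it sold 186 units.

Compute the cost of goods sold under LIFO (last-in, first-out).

COGS = $9,726

Nov 8, 408 sold [LIFO — newest first]: 284 @ $17 + 124 @ $17 = $6,936
Nov 11, 186 sold [LIFO — newest first]: 186 @ $15 = $2,790
Total COGS = $6,936 + $2,790 = $9,726
Ending inventory: 256 @ $19 + 64 @ $17 + 62 @ $15 = $6,882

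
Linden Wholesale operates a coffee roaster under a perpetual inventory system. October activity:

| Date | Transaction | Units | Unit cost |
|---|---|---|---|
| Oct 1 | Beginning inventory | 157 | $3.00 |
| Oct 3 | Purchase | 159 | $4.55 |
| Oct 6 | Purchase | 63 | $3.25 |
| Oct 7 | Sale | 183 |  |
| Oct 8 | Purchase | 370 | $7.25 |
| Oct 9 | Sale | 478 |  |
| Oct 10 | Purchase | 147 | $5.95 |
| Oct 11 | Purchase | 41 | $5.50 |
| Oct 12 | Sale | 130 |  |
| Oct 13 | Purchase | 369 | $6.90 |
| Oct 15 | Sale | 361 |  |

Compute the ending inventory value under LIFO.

Ending inventory = $664.30

Oct 7, 183 sold [LIFO — newest first]: 63 @ $3.25 + 120 @ $4.55 = $750.75
Oct 9, 478 sold [LIFO — newest first]: 370 @ $7.25 + 39 @ $4.55 + 69 @ $3.00 = $3,066.95
Oct 12, 130 sold [LIFO — newest first]: 41 @ $5.50 + 89 @ $5.95 = $755.05
Oct 15, 361 sold [LIFO — newest first]: 361 @ $6.90 = $2,490.90
Total COGS = $750.75 + $3,066.95 + $755.05 + $2,490.90 = $7,063.65
Ending inventory: 88 @ $3.00 + 58 @ $5.95 + 8 @ $6.90 = $664.30
Check: goods available $7,727.95 = COGS $7,063.65 + ending $664.30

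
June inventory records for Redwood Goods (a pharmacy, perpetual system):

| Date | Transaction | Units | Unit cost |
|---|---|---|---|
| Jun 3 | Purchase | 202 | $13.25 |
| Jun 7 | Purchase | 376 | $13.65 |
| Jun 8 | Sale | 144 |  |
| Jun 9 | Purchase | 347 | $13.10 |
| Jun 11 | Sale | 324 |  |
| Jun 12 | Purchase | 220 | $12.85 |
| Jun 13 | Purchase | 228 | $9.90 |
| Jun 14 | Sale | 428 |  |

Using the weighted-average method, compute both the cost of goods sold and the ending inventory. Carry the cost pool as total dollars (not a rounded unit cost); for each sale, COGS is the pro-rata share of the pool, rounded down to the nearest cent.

COGS = $11,548.73; ending inventory = $5,890.07

After Jun 3: 202 on hand, pool $2,676.50 (≈ $13.2500 each)
After Jun 7: 578 on hand, pool $7,808.90 (≈ $13.5102 each)
Jun 8, sell 144: 144/578 × $7,808.90 → $1,945.46
After Jun 9: 781 on hand, pool $10,409.14 (≈ $13.3280 each)
Jun 11, sell 324: 324/781 × $10,409.14 → $4,318.26
After Jun 12: 677 on hand, pool $8,917.88 (≈ $13.1726 each)
After Jun 13: 905 on hand, pool $11,175.08 (≈ $12.3482 each)
Jun 14, sell 428: 428/905 × $11,175.08 → $5,285.01
Total COGS = $1,945.46 + $4,318.26 + $5,285.01 = $11,548.73
Ending inventory (cost pool remaining) = $5,890.07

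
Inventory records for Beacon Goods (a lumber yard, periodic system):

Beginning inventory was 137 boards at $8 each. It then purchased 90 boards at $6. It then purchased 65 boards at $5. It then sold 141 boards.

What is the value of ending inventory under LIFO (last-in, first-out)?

Ending inventory = $1,180

Sale 1 (141) [LIFO — newest first]: 65 @ $5 + 76 @ $6 = $781
Ending inventory: 137 @ $8 + 14 @ $6 = $1,180
Check: goods available $1,961 = COGS $781 + ending $1,180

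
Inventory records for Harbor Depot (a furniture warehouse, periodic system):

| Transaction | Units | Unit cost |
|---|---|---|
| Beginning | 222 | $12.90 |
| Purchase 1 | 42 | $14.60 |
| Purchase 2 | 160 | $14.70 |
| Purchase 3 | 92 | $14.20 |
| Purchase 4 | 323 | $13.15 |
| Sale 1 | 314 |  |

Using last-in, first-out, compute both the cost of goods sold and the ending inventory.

COGS = $4,129.10; ending inventory = $7,253.75

Sale 1 (314) [LIFO — newest first]: 314 @ $13.15 = $4,129.10
Ending inventory: 222 @ $12.90 + 42 @ $14.60 + 160 @ $14.70 + 92 @ $14.20 + 9 @ $13.15 = $7,253.75
Check: goods available $11,382.85 = COGS $4,129.10 + ending $7,253.75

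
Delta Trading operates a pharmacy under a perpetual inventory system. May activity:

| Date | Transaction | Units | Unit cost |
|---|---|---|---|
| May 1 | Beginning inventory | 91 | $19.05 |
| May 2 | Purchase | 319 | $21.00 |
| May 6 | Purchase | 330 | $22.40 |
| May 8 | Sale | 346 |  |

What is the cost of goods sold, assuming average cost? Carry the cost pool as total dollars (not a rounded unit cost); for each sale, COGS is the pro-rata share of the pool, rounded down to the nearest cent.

COGS = $7,399.04

After May 1: 91 on hand, pool $1,733.55 (≈ $19.0500 each)
After May 2: 410 on hand, pool $8,432.55 (≈ $20.5672 each)
After May 6: 740 on hand, pool $15,824.55 (≈ $21.3845 each)
May 8, sell 346: 346/740 × $15,824.55 → $7,399.04
Ending inventory (cost pool remaining) = $8,425.51
Check: goods available $15,824.55 = COGS $7,399.04 + ending $8,425.51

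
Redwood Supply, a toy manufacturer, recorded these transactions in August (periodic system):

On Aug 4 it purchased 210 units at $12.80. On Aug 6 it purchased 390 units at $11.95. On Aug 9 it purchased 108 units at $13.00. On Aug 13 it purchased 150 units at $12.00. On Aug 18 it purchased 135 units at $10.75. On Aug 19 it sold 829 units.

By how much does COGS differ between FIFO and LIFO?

$299.95

FIFO COGS: 210 @ $12.80 + 390 @ $11.95 + 108 @ $13.00 + 121 @ $12.00 = $10,204.50
LIFO COGS: 135 @ $10.75 + 150 @ $12.00 + 108 @ $13.00 + 390 @ $11.95 + 46 @ $12.80 = $9,904.55
Difference = |$10,204.50 − $9,904.55| = $299.95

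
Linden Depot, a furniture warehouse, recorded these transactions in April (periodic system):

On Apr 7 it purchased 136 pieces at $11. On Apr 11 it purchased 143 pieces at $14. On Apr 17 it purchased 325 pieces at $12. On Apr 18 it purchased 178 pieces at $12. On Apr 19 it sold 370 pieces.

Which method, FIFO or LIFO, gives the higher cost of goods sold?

FIFO COGS: 136 @ $11 + 143 @ $14 + 91 @ $12 = $4,590
LIFO COGS: 178 @ $12 + 192 @ $12 = $4,440

FIFO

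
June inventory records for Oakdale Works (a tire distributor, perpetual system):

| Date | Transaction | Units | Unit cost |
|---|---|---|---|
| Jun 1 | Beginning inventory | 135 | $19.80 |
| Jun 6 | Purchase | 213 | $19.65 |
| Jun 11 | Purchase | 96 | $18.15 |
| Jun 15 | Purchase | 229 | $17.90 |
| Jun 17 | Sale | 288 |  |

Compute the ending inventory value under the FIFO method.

Jun 17, 288 sold [FIFO — oldest first]: 135 @ $19.80 + 153 @ $19.65 = $5,679.45
Ending inventory: 60 @ $19.65 + 96 @ $18.15 + 229 @ $17.90 = $7,020.50

Ending inventory = $7,020.50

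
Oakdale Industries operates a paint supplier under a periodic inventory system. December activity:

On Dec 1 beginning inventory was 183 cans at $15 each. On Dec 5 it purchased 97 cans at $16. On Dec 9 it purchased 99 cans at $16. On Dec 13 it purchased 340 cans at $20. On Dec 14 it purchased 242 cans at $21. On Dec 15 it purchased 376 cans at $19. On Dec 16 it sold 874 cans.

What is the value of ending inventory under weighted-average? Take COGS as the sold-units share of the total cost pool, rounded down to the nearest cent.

Ending inventory = $8,625.24

Dec 16, sell 874: 874/1337 × $24,907.00 → $16,281.76
Ending inventory (cost pool remaining) = $8,625.24
Check: goods available $24,907.00 = COGS $16,281.76 + ending $8,625.24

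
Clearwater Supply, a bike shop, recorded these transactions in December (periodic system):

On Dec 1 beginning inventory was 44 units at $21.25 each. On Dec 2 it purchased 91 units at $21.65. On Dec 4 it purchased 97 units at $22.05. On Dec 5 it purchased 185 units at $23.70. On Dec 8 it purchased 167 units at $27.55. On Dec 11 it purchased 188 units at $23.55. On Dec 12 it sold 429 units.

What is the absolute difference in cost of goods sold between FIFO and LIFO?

FIFO COGS: 44 @ $21.25 + 91 @ $21.65 + 97 @ $22.05 + 185 @ $23.70 + 12 @ $27.55 = $9,759.10
LIFO COGS: 188 @ $23.55 + 167 @ $27.55 + 74 @ $23.70 = $10,782.05
Difference = |$9,759.10 − $10,782.05| = $1,022.95

$1,022.95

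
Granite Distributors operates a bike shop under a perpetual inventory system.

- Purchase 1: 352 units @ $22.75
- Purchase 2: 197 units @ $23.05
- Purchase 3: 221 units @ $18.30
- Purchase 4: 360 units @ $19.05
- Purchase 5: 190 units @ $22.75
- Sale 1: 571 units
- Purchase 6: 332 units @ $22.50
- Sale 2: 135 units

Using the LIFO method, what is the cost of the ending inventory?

Sale 1 (571) [LIFO — newest first]: 190 @ $22.75 + 360 @ $19.05 + 21 @ $18.30 = $11,564.80
Sale 2 (135) [LIFO — newest first]: 135 @ $22.50 = $3,037.50
Total COGS = $11,564.80 + $3,037.50 = $14,602.30
Ending inventory: 352 @ $22.75 + 197 @ $23.05 + 200 @ $18.30 + 197 @ $22.50 = $20,641.35
Check: goods available $35,243.65 = COGS $14,602.30 + ending $20,641.35

Ending inventory = $20,641.35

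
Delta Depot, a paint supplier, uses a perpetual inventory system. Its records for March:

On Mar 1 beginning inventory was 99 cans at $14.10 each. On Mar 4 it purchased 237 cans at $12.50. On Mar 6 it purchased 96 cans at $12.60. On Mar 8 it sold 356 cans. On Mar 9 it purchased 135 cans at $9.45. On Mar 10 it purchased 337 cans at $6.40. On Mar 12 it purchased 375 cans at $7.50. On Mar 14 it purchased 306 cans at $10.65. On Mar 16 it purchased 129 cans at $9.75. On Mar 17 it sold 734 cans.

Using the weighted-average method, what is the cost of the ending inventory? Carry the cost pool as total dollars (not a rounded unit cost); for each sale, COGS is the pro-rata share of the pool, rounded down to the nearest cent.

After Mar 1: 99 on hand, pool $1,395.90 (≈ $14.1000 each)
After Mar 4: 336 on hand, pool $4,358.40 (≈ $12.9714 each)
After Mar 6: 432 on hand, pool $5,568.00 (≈ $12.8889 each)
Mar 8, sell 356: 356/432 × $5,568.00 → $4,588.44
After Mar 9: 211 on hand, pool $2,255.31 (≈ $10.6887 each)
After Mar 10: 548 on hand, pool $4,412.11 (≈ $8.0513 each)
After Mar 12: 923 on hand, pool $7,224.61 (≈ $7.8273 each)
After Mar 14: 1229 on hand, pool $10,483.51 (≈ $8.5301 each)
After Mar 16: 1358 on hand, pool $11,741.26 (≈ $8.6460 each)
Mar 17, sell 734: 734/1358 × $11,741.26 → $6,346.15
Total COGS = $4,588.44 + $6,346.15 = $10,934.59
Ending inventory (cost pool remaining) = $5,395.11

Ending inventory = $5,395.11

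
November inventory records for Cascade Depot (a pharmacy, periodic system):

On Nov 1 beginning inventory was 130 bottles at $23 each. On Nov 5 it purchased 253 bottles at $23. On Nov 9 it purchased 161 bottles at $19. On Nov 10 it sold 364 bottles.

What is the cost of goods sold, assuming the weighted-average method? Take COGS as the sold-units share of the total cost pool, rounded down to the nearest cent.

COGS = $7,941.08

Nov 10, sell 364: 364/544 × $11,868.00 → $7,941.08
Ending inventory (cost pool remaining) = $3,926.92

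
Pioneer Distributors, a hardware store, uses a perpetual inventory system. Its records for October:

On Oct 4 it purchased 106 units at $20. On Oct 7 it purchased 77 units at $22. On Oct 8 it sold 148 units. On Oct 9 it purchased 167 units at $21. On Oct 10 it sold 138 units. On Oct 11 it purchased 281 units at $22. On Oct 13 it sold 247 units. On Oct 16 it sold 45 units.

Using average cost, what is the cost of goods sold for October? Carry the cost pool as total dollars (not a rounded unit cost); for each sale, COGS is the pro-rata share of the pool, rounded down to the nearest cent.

After Oct 4: 106 on hand, pool $2,120.00 (≈ $20.0000 each)
After Oct 7: 183 on hand, pool $3,814.00 (≈ $20.8415 each)
Oct 8, sell 148: 148/183 × $3,814.00 → $3,084.54
After Oct 9: 202 on hand, pool $4,236.46 (≈ $20.9726 each)
Oct 10, sell 138: 138/202 × $4,236.46 → $2,894.21
After Oct 11: 345 on hand, pool $7,524.25 (≈ $21.8094 each)
Oct 13, sell 247: 247/345 × $7,524.25 → $5,386.92
Oct 16, sell 45: 45/98 × $2,137.33 → $981.42
Total COGS = $3,084.54 + $2,894.21 + $5,386.92 + $981.42 = $12,347.09
Ending inventory (cost pool remaining) = $1,155.91
Check: goods available $13,503.00 = COGS $12,347.09 + ending $1,155.91

COGS = $12,347.09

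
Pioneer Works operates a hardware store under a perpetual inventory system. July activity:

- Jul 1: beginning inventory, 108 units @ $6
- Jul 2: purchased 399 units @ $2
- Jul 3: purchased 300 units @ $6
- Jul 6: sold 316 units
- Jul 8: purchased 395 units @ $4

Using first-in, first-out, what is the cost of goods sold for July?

COGS = $1,064

Jul 6, 316 sold [FIFO — oldest first]: 108 @ $6 + 208 @ $2 = $1,064
Ending inventory: 191 @ $2 + 300 @ $6 + 395 @ $4 = $3,762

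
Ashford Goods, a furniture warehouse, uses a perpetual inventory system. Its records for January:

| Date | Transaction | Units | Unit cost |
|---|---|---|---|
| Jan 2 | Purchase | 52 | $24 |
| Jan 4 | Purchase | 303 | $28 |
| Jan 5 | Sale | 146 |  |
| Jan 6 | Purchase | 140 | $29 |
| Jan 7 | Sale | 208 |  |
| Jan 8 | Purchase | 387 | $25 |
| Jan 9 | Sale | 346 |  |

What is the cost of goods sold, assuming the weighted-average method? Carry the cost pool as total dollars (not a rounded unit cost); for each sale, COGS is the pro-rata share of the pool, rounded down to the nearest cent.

After Jan 2: 52 on hand, pool $1,248.00 (≈ $24.0000 each)
After Jan 4: 355 on hand, pool $9,732.00 (≈ $27.4141 each)
Jan 5, sell 146: 146/355 × $9,732.00 → $4,002.45
After Jan 6: 349 on hand, pool $9,789.55 (≈ $28.0503 each)
Jan 7, sell 208: 208/349 × $9,789.55 → $5,834.45
After Jan 8: 528 on hand, pool $13,630.10 (≈ $25.8146 each)
Jan 9, sell 346: 346/528 × $13,630.10 → $8,931.84
Total COGS = $4,002.45 + $5,834.45 + $8,931.84 = $18,768.74
Ending inventory (cost pool remaining) = $4,698.26
Check: goods available $23,467.00 = COGS $18,768.74 + ending $4,698.26

COGS = $18,768.74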